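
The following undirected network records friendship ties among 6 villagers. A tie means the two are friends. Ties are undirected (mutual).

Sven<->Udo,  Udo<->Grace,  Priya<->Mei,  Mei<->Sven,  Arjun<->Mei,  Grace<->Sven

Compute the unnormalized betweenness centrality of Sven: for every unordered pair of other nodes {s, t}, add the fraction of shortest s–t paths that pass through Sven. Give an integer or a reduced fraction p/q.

Pairs whose geodesics pass through Sven — Arjun–Udo: 1; Arjun–Grace: 1; Mei–Udo: 1; Mei–Grace: 1; Priya–Udo: 1; Priya–Grace: 1.
All other pairs contribute 0.
Summing the contributions gives betweenness(Sven) = 6.

6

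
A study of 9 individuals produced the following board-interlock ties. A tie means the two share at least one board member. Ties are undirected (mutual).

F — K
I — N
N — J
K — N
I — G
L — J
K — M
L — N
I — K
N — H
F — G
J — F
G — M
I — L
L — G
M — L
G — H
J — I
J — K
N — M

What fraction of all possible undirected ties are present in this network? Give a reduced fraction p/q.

There are 20 edges and 9 nodes, so the maximum possible is C(9,2) = 36.
Density = 20/36 = 5/9.

5/9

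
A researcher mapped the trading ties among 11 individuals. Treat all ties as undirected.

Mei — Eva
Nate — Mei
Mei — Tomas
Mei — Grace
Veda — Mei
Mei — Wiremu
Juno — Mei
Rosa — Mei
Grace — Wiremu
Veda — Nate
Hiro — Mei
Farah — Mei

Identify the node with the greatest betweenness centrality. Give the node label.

Unnormalized betweenness of each node: Eva:0, Farah:0, Grace:0, Hiro:0, Juno:0, Mei:43, Nate:0, Rosa:0, Tomas:0, Veda:0, Wiremu:0.
Mei has the largest value, 43, making it the main broker — the node through which the most shortest paths run.

Mei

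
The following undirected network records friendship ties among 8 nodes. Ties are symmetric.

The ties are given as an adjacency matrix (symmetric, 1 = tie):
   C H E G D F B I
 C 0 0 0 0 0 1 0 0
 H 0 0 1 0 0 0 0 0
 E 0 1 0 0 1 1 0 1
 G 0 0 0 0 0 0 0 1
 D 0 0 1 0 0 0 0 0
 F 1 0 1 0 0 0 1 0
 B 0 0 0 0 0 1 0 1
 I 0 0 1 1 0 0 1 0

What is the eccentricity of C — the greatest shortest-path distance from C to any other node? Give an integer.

4

Distances from C: B:2, D:3, E:2, F:1, G:4, H:3, I:3.
The largest is 4 (to G), so the eccentricity of C is 4.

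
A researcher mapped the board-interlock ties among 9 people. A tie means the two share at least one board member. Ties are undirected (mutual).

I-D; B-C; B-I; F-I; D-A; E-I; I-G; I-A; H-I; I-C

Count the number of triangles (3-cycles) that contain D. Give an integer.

1

D's neighbors: A and I.
Neighbor pairs that are themselves tied: D–A–I. Each forms one triangle with D, for 1 in total.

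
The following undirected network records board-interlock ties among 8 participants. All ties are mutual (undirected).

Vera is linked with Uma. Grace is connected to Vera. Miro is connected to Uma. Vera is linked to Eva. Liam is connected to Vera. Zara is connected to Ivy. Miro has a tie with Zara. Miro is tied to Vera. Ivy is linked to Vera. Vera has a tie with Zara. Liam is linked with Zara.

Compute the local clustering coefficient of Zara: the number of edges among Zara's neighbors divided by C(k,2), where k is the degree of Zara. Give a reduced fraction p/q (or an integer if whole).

Zara's neighbors: Ivy, Liam, Miro, and Vera (k = 4).
Possible neighbor pairs: C(4,2) = 6. Edges among them: Ivy–Vera, Liam–Vera, Miro–Vera → e = 3.
Clustering(Zara) = 3/6 = 1/2.

1/2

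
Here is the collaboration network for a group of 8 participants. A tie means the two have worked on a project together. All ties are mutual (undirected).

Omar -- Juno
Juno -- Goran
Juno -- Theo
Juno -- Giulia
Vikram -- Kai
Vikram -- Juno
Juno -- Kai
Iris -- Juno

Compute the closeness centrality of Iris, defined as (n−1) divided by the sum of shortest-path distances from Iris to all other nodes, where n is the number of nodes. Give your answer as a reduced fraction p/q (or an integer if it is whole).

7/13

Distances from Iris: Giulia:2, Goran:2, Juno:1, Kai:2, Omar:2, Theo:2, Vikram:2. Sum = 13.
n = 8, so closeness = 7/13.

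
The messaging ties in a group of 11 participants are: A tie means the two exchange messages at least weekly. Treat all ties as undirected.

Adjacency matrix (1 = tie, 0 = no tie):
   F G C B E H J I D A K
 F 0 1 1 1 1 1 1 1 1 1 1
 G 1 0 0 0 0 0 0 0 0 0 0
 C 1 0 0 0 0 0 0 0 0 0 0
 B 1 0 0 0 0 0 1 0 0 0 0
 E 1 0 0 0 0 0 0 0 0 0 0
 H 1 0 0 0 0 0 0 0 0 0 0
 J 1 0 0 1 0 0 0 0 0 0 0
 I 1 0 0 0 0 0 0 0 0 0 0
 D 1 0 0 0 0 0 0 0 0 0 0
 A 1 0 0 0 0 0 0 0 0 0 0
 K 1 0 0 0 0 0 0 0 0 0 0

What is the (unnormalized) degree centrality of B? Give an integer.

B is directly tied to F and J. That is 2 neighbors, so the degree of B is 2.

2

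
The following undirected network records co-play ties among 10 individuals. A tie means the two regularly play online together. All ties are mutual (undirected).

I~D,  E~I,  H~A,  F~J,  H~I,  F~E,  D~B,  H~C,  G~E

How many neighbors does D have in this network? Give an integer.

D is directly tied to B and I. That is 2 neighbors, so the degree of D is 2.

2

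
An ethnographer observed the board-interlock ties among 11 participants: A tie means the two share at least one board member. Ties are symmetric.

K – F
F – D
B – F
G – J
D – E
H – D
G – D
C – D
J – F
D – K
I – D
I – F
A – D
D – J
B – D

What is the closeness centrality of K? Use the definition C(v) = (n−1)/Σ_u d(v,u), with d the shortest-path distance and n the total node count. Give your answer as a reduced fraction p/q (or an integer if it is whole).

5/9

Distances from K: A:2, B:2, C:2, D:1, E:2, F:1, G:2, H:2, I:2, J:2. Sum = 18.
n = 11, so closeness = 10/18 = 5/9.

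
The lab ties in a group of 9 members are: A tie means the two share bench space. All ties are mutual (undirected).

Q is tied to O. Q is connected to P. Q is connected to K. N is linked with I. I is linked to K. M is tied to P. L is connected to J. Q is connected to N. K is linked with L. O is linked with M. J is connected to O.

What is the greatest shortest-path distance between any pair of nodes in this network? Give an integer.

4

Eccentricity of each node (its greatest distance to any other): I:4, J:3, K:3, L:3, M:4, N:3, O:3, P:3, Q:2.
The maximum eccentricity is 4, realized for instance by the pair I–M via I – K – Q – O – M. So the diameter is 4.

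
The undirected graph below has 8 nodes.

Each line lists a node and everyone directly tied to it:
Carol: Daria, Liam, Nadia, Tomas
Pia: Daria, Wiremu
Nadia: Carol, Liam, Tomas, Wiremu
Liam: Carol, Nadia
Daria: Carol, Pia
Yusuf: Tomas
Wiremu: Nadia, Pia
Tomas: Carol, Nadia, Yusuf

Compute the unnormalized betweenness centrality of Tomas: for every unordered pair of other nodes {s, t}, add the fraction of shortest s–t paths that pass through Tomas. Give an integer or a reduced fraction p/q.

Pairs whose geodesics pass through Tomas — Wiremu–Yusuf: 1; Yusuf–Carol: 1; Yusuf–Nadia: 1; Yusuf–Liam: 2/2; Yusuf–Daria: 1; Yusuf–Pia: 2/2.
All other pairs contribute 0.
Summing the contributions gives betweenness(Tomas) = 6.

6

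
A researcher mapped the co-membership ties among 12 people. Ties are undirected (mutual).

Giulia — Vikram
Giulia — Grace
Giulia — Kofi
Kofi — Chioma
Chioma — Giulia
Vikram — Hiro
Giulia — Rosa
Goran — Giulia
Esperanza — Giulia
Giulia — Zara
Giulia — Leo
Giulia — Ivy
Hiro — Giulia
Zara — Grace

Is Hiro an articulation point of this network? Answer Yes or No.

Even without Hiro, every remaining node can still reach every other (the residual graph is connected), so Hiro is not a cut vertex.

No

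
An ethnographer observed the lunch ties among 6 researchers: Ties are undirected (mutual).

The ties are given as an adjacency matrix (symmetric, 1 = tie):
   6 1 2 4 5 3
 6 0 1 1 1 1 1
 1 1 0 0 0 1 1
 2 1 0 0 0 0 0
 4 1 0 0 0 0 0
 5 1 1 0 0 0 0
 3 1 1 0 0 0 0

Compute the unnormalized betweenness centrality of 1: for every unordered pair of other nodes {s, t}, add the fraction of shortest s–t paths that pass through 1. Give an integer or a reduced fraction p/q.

Pairs whose geodesics pass through 1 — 5–3: 1/2.
All other pairs contribute 0.
Summing the contributions gives betweenness(1) = 1/2.

1/2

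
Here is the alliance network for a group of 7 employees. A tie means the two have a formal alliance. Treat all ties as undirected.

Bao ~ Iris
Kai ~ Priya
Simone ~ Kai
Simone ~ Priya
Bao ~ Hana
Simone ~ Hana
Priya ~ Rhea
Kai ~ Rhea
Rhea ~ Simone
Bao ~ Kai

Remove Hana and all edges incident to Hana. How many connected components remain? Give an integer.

Hana's neighbors (Bao and Simone) remain reachable from one another through other ties, so the rest of the network stays in one piece.

1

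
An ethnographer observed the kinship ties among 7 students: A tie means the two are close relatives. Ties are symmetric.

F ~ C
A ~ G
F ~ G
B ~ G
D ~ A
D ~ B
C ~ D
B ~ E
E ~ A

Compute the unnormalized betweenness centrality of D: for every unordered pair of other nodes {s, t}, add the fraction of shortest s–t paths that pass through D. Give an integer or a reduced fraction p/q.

10/3

Pairs whose geodesics pass through D — C–B: 1; C–E: 2/2; C–A: 1; B–A: 1/3.
All other pairs contribute 0.
Summing the contributions gives betweenness(D) = 10/3.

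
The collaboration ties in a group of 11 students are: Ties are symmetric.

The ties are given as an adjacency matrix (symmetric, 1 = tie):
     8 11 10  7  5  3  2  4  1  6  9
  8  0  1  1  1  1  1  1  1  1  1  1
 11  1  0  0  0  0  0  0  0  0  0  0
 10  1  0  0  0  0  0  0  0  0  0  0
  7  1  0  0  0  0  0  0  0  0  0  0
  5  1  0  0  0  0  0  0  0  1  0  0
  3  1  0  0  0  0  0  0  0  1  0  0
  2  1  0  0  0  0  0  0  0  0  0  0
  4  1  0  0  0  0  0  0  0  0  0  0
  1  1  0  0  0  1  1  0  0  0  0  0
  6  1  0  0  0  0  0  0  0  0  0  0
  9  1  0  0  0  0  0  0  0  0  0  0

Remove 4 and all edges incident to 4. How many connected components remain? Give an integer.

1

4's neighbors (8) remain reachable from one another through other ties, so the rest of the network stays in one piece.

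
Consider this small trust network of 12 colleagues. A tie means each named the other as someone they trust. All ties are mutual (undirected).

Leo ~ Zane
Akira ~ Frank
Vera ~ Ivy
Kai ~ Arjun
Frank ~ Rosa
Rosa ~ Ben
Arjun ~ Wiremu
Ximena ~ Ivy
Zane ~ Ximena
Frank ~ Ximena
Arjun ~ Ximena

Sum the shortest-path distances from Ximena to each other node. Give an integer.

Distances from Ximena: Akira:2, Arjun:1, Ben:3, Frank:1, Ivy:1, Kai:2, Leo:2, Rosa:2, Vera:2, Wiremu:2, Zane:1.
Sum = 2 + 1 + 3 + 1 + 1 + 2 + 2 + 2 + 2 + 2 + 1 = 19.

19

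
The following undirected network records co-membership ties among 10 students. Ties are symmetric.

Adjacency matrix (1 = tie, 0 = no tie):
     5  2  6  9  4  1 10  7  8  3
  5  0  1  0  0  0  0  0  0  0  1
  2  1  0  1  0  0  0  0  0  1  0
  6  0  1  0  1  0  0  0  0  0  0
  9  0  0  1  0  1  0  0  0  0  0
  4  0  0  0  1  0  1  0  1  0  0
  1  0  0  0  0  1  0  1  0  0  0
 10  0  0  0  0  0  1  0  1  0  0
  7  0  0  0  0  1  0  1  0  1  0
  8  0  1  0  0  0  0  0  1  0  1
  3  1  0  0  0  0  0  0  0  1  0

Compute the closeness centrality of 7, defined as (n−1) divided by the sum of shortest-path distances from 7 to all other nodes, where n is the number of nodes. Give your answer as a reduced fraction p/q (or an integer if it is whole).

9/17

Distances from 7: 1:2, 2:2, 3:2, 4:1, 5:3, 6:3, 8:1, 9:2, 10:1. Sum = 17.
n = 10, so closeness = 9/17.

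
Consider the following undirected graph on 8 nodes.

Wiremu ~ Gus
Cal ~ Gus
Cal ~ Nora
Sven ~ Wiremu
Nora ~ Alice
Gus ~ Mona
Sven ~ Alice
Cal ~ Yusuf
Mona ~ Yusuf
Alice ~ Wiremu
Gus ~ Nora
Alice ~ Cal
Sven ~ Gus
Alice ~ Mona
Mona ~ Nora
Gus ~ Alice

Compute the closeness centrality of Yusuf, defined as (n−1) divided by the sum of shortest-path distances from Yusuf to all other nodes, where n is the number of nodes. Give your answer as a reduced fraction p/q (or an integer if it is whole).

Distances from Yusuf: Alice:2, Cal:1, Gus:2, Mona:1, Nora:2, Sven:3, Wiremu:3. Sum = 14.
n = 8, so closeness = 7/14 = 1/2.

1/2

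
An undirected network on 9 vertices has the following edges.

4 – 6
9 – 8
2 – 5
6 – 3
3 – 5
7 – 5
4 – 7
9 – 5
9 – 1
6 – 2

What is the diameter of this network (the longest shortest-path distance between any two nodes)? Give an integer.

4

Eccentricity of each node (its greatest distance to any other): 1:4, 2:3, 3:3, 4:4, 5:2, 6:4, 7:3, 8:4, 9:3.
The maximum eccentricity is 4, realized for instance by the pair 4–1 via 4 – 7 – 5 – 9 – 1. So the diameter is 4.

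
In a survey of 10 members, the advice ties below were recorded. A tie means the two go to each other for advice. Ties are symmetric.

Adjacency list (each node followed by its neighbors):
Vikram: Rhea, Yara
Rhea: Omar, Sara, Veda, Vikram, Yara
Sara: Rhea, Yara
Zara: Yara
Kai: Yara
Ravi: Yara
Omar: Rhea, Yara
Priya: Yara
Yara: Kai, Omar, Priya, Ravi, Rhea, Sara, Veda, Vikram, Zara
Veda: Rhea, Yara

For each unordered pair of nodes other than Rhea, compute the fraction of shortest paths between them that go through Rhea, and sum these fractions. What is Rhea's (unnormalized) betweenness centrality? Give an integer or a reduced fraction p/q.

3

Pairs whose geodesics pass through Rhea — Vikram–Veda: 1/2; Vikram–Sara: 1/2; Vikram–Omar: 1/2; Veda–Sara: 1/2; Veda–Omar: 1/2; Sara–Omar: 1/2.
All other pairs contribute 0.
Summing the contributions gives betweenness(Rhea) = 3.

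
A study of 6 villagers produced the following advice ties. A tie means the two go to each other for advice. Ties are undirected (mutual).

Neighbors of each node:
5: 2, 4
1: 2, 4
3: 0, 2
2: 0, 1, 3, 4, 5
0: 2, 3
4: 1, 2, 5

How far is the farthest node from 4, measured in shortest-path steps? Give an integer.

2

Distances from 4: 0:2, 1:1, 2:1, 3:2, 5:1.
The largest is 2 (to 0 and 3), so the eccentricity of 4 is 2.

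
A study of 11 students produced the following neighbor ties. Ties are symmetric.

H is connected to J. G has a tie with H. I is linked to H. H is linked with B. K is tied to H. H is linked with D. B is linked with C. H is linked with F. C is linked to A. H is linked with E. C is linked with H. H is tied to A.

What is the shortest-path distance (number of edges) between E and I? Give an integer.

One shortest route is E – H – I, which uses 2 edges, and E and I are not directly tied, so nothing shorter exists. So d(E,I) = 2.

2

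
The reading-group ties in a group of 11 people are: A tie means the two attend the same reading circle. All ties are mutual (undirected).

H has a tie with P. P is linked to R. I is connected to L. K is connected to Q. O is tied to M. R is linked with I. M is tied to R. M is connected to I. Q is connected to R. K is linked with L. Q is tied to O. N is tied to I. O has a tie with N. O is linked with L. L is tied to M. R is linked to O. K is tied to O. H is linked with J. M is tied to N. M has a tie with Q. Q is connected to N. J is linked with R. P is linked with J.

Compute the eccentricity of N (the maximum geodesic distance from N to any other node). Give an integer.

4

Distances from N: H:4, I:1, J:3, K:2, L:2, M:1, O:1, P:3, Q:1, R:2.
The largest is 4 (to H), so the eccentricity of N is 4.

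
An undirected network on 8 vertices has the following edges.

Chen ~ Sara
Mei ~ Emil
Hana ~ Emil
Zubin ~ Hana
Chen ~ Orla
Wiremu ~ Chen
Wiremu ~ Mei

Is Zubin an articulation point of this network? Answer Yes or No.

No

Even without Zubin, every remaining node can still reach every other (the residual graph is connected), so Zubin is not a cut vertex.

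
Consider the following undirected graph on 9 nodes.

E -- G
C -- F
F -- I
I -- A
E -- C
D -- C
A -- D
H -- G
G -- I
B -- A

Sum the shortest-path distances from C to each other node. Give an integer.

Distances from C: A:2, B:3, D:1, E:1, F:1, G:2, H:3, I:2.
Sum = 2 + 3 + 1 + 1 + 1 + 2 + 3 + 2 = 15.

15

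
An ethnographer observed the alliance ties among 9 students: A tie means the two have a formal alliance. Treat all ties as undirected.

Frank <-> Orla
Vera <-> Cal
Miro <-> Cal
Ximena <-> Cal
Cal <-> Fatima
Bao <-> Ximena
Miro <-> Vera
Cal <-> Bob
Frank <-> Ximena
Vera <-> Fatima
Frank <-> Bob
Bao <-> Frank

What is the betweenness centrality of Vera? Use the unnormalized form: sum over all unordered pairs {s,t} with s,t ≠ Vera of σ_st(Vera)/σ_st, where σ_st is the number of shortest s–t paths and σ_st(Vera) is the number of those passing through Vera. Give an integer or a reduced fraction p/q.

1/2

Pairs whose geodesics pass through Vera — Fatima–Miro: 1/2.
All other pairs contribute 0.
Summing the contributions gives betweenness(Vera) = 1/2.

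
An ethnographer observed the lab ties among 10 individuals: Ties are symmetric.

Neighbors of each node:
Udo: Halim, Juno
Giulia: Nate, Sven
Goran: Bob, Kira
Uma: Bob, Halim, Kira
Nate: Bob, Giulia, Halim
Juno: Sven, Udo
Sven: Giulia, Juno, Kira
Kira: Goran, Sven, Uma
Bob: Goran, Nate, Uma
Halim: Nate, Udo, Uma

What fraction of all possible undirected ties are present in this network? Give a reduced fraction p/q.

There are 13 edges and 10 nodes, so the maximum possible is C(10,2) = 45.
Density = 13/45.

13/45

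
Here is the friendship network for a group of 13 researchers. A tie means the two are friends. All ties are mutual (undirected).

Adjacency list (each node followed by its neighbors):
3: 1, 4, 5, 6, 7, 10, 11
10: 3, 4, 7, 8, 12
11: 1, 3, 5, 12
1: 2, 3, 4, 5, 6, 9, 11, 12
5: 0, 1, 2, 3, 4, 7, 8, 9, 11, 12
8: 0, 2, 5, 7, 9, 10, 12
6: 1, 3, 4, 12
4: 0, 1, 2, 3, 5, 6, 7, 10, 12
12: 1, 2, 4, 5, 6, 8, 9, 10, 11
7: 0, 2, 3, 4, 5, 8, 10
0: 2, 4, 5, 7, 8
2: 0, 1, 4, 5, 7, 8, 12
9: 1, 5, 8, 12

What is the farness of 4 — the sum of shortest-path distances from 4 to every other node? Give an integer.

Distances from 4: 0:1, 1:1, 2:1, 3:1, 5:1, 6:1, 7:1, 8:2, 9:2, 10:1, 11:2, 12:1.
Sum = 1 + 1 + 1 + 1 + 1 + 1 + 1 + 2 + 2 + 1 + 2 + 1 = 15.

15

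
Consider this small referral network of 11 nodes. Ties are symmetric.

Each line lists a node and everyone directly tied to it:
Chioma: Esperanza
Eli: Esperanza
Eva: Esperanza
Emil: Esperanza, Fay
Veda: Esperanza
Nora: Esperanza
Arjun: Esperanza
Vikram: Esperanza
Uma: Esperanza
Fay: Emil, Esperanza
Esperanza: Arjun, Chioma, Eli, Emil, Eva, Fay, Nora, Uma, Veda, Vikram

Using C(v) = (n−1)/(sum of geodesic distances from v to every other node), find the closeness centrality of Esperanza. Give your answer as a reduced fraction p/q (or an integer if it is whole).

Distances from Esperanza: Arjun:1, Chioma:1, Eli:1, Emil:1, Eva:1, Fay:1, Nora:1, Uma:1, Veda:1, Vikram:1. Sum = 10.
n = 11, so closeness = 10/10 = 1.

1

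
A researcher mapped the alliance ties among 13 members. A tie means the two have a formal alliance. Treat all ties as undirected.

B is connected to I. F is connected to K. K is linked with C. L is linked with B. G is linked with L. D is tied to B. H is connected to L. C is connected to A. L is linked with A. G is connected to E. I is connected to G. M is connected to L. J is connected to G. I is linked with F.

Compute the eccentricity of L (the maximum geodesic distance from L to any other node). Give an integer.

Distances from L: A:1, B:1, C:2, D:2, E:2, F:3, G:1, H:1, I:2, J:2, K:3, M:1.
The largest is 3 (to F and K), so the eccentricity of L is 3.

3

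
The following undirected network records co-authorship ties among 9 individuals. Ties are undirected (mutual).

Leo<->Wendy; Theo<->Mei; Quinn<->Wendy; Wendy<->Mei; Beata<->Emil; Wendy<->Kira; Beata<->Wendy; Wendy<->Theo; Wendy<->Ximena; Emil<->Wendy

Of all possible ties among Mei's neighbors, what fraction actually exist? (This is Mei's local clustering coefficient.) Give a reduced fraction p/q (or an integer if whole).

1

Mei's neighbors: Theo and Wendy (k = 2).
Possible neighbor pairs: C(2,2) = 1. Edges among them: Theo–Wendy → e = 1.
Clustering(Mei) = 1/1.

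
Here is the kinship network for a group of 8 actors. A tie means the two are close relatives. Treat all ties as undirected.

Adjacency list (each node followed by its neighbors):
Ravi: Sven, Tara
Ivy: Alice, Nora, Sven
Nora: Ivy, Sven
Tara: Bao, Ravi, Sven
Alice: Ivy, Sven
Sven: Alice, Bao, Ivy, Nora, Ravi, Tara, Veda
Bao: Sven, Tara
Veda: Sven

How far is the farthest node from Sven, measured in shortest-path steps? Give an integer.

Distances from Sven: Alice:1, Bao:1, Ivy:1, Nora:1, Ravi:1, Tara:1, Veda:1.
The largest is 1 (to Bao, Alice, Tara, Ravi, Veda, Nora, and Ivy), so the eccentricity of Sven is 1.

1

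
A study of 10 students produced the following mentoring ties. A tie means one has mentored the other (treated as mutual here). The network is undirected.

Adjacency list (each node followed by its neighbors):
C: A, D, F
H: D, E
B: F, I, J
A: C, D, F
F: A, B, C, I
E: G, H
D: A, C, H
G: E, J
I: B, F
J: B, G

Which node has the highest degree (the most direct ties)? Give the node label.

F

Degrees — A:3, B:3, C:3, D:3, E:2, F:4, G:2, H:2, I:2, J:2.
The maximum is 4, attained only by F.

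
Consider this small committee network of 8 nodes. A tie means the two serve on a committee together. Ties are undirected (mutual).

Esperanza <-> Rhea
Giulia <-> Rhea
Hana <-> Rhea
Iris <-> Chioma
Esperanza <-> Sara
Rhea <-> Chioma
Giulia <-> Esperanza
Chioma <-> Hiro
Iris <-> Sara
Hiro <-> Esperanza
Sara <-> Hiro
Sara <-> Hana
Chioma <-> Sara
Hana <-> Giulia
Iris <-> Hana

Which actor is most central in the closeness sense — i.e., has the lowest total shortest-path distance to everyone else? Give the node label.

Farness (sum of distances to all others) for each node — Chioma:10, Esperanza:10, Giulia:11, Hana:10, Hiro:11, Iris:11, Rhea:10, Sara:9.
The smallest farness is 9, for Sara, so Sara has the highest closeness.

Sara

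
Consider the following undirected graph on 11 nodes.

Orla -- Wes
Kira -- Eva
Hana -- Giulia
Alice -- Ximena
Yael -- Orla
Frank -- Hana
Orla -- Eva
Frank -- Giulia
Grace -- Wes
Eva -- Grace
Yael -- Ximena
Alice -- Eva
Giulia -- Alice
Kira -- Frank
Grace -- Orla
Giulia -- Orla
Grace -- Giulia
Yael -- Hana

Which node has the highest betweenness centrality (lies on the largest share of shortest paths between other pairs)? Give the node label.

Unnormalized betweenness of each node: Alice:47/10, Eva:22/3, Frank:27/10, Giulia:101/10, Grace:101/30, Hana:5/2, Kira:6/5, Orla:277/30, Wes:0, Ximena:1, Yael:73/15.
Giulia has the largest value, 101/10, making it the main broker — the node through which the most shortest paths run.

Giulia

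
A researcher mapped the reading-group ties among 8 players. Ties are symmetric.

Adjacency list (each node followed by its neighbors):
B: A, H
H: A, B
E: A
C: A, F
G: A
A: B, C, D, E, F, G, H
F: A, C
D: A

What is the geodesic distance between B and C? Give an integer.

2

One shortest route is B – A – C, which uses 2 edges, and B and C are not directly tied, so nothing shorter exists. So d(B,C) = 2.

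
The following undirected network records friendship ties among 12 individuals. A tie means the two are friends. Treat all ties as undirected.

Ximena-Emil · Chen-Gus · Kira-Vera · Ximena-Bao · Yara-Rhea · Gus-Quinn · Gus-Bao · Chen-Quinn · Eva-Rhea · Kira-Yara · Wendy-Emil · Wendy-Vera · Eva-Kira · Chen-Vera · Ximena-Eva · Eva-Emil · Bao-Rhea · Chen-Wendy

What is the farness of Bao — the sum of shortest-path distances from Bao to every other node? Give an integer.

Distances from Bao: Chen:2, Emil:2, Eva:2, Gus:1, Kira:3, Quinn:2, Rhea:1, Vera:3, Wendy:3, Ximena:1, Yara:2.
Sum = 2 + 2 + 2 + 1 + 3 + 2 + 1 + 3 + 3 + 1 + 2 = 22.

22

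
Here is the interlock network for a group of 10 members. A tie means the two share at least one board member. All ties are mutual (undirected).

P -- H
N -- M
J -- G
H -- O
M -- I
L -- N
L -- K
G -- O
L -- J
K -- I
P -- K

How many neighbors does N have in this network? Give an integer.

N is directly tied to L and M. That is 2 neighbors, so the degree of N is 2.

2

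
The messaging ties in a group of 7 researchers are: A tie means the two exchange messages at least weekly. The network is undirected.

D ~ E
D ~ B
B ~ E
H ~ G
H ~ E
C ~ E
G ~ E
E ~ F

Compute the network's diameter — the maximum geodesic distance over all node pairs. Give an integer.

2

Eccentricity of each node (its greatest distance to any other): B:2, C:2, D:2, E:1, F:2, G:2, H:2.
The maximum eccentricity is 2, realized for instance by the pair F–G via F – E – G. So the diameter is 2.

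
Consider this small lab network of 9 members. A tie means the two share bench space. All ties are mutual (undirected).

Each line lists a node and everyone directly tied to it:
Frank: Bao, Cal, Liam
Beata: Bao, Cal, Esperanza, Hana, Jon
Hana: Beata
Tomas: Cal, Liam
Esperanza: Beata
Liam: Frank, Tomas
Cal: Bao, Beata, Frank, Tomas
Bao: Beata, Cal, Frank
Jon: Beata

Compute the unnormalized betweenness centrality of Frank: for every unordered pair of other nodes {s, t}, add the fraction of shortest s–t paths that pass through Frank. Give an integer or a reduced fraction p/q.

25/6

Pairs whose geodesics pass through Frank — Beata–Liam: 2/3; Liam–Jon: 2/3; Liam–Bao: 1; Liam–Esperanza: 2/3; Liam–Hana: 2/3; Liam–Cal: 1/2.
All other pairs contribute 0.
Summing the contributions gives betweenness(Frank) = 25/6.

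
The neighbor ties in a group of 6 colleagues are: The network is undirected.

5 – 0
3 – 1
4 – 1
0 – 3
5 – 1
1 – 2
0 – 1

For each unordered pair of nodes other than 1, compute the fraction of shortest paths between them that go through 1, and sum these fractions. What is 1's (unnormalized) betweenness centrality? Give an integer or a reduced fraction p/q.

15/2

Pairs whose geodesics pass through 1 — 2–0: 1; 2–4: 1; 2–3: 1; 2–5: 1; 0–4: 1; 4–3: 1; 4–5: 1; 3–5: 1/2.
All other pairs contribute 0.
Summing the contributions gives betweenness(1) = 15/2.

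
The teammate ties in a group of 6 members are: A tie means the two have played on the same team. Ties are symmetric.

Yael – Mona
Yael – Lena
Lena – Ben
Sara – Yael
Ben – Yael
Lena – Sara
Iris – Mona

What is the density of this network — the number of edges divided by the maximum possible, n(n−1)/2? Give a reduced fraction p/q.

There are 7 edges and 6 nodes, so the maximum possible is C(6,2) = 15.
Density = 7/15.

7/15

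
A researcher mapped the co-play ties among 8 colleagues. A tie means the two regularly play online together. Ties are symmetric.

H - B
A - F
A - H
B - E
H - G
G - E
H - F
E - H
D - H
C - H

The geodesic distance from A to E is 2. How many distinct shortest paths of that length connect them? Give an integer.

1

The shortest distance is 2, and the only length-2 path is A–H–E. So there is exactly 1 shortest path.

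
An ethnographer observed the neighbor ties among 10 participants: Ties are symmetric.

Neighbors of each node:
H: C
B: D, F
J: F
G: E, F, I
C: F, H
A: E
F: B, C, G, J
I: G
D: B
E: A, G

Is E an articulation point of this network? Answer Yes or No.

Removing E leaves {B, C, D, F, G, H, I, and J} with no path to {A}, so the network splits into 2 components. E is a cut vertex.

Yes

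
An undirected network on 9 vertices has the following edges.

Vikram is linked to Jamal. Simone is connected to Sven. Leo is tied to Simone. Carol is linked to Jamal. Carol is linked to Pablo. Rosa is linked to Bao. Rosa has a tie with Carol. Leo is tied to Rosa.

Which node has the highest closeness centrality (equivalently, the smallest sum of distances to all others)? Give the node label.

Farness (sum of distances to all others) for each node — Bao:22, Carol:16, Jamal:21, Leo:18, Pablo:23, Rosa:15, Simone:23, Sven:30, Vikram:28.
The smallest farness is 15, for Rosa, so Rosa has the highest closeness.

Rosa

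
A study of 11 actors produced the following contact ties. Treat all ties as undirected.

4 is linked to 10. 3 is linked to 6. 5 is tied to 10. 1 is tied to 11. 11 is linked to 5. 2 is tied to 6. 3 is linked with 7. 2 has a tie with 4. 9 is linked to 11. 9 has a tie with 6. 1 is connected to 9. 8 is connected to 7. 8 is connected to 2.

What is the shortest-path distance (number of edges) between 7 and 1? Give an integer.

One shortest route is 7 – 3 – 6 – 9 – 1, which uses 4 edges, and at distance 3 from 7 we only reach {4, 9}, which does not include 1. So d(7,1) = 4.

4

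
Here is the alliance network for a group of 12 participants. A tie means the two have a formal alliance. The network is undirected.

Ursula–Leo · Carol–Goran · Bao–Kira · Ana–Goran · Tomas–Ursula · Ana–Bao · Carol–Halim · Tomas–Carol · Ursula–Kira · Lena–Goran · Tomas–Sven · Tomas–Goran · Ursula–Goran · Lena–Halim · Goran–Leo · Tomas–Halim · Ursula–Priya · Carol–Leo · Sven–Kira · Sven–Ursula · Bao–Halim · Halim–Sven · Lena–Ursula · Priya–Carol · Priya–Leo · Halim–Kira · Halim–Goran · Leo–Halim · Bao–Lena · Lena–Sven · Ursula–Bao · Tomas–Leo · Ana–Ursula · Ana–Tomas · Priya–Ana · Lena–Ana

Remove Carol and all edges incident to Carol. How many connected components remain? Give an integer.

1

Carol's neighbors (Goran, Halim, Leo, Priya, and Tomas) remain reachable from one another through other ties, so the rest of the network stays in one piece.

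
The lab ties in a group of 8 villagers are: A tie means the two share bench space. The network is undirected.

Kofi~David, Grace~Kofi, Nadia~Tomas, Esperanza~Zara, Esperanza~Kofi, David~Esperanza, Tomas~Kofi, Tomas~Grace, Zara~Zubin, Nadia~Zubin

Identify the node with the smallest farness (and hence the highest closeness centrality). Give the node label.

Kofi

Farness (sum of distances to all others) for each node — David:14, Esperanza:12, Grace:14, Kofi:11, Nadia:14, Tomas:12, Zara:14, Zubin:15.
The smallest farness is 11, for Kofi, so Kofi has the highest closeness.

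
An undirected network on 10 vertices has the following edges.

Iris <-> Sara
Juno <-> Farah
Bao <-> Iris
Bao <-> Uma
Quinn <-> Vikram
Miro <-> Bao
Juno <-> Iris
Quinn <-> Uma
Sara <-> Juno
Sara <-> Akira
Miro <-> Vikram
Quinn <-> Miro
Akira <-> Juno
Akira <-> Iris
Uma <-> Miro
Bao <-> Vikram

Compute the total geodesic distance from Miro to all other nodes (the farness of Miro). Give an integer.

Distances from Miro: Akira:3, Bao:1, Farah:4, Iris:2, Juno:3, Quinn:1, Sara:3, Uma:1, Vikram:1.
Sum = 3 + 1 + 4 + 2 + 3 + 1 + 3 + 1 + 1 = 19.

19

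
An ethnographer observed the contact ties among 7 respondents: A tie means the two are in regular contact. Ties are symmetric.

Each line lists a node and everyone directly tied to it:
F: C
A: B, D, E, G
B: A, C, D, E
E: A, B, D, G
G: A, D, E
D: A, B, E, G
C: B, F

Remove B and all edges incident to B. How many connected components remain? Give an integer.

2

Without B, the remaining ties split the others into: {C, F}; {A, D, E, G}.
That's 2 separate components.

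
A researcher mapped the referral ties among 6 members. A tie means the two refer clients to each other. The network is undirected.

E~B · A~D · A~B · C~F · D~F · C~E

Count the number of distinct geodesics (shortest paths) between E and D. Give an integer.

2

The shortest distance is 3. The length-3 paths are: E–B–A–D; E–C–F–D.
That gives 2 distinct shortest paths.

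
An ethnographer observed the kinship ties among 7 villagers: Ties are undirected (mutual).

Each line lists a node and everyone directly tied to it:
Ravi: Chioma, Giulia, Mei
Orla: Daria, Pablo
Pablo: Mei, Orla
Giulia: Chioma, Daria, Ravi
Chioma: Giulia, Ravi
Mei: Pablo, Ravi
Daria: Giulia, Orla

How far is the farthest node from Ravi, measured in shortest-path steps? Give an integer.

3

Distances from Ravi: Chioma:1, Daria:2, Giulia:1, Mei:1, Orla:3, Pablo:2.
The largest is 3 (to Orla), so the eccentricity of Ravi is 3.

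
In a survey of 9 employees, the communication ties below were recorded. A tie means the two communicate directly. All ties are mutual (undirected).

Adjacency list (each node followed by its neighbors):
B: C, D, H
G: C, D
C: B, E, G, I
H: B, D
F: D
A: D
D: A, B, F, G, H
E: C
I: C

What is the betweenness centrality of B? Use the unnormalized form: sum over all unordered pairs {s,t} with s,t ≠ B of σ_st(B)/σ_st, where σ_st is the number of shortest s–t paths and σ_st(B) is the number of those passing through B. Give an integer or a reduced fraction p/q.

Pairs whose geodesics pass through B — I–A: 1/2; I–H: 1; I–D: 1/2; I–F: 1/2; A–E: 1/2; A–C: 1/2; E–H: 1; E–D: 1/2; E–F: 1/2; H–C: 1; C–D: 1/2; C–F: 1/2.
All other pairs contribute 0.
Summing the contributions gives betweenness(B) = 15/2.

15/2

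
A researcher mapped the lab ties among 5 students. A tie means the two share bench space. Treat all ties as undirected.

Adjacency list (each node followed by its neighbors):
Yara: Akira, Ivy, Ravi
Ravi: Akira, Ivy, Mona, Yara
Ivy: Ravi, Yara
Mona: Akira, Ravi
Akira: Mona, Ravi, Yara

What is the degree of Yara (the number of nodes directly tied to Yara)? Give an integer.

3

Yara is directly tied to Akira, Ivy, and Ravi. That is 3 neighbors, so the degree of Yara is 3.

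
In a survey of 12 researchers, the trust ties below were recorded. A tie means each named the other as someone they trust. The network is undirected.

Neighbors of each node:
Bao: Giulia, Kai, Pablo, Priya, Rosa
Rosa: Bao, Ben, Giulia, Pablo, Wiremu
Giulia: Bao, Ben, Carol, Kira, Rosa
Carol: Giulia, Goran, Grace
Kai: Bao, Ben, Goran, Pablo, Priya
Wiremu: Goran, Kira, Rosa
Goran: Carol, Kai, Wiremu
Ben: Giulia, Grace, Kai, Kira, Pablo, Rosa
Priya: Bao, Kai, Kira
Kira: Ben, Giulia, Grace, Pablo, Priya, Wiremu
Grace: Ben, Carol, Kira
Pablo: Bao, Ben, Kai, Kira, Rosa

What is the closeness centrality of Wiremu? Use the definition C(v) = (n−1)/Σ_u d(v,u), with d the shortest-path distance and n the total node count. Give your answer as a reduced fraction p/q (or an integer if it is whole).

Distances from Wiremu: Bao:2, Ben:2, Carol:2, Giulia:2, Goran:1, Grace:2, Kai:2, Kira:1, Pablo:2, Priya:2, Rosa:1. Sum = 19.
n = 12, so closeness = 11/19.

11/19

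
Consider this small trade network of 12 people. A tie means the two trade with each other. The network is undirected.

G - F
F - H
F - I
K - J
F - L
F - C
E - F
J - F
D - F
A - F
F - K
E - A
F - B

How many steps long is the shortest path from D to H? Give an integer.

One shortest route is D – F – H, which uses 2 edges, and D and H are not directly tied, so nothing shorter exists. So d(D,H) = 2.

2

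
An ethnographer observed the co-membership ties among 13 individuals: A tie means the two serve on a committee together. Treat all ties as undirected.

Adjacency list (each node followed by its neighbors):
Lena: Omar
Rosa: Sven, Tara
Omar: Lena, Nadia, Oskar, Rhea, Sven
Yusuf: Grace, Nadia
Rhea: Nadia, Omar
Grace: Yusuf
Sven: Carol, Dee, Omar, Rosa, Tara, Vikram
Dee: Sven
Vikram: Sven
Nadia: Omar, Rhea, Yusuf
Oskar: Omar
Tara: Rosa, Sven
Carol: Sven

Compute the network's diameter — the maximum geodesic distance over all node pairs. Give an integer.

Eccentricity of each node (its greatest distance to any other): Carol:5, Dee:5, Grace:5, Lena:4, Nadia:3, Omar:3, Oskar:4, Rhea:3, Rosa:5, Sven:4, Tara:5, Vikram:5, Yusuf:4.
The maximum eccentricity is 5, realized for instance by the pair Carol–Grace via Carol – Sven – Omar – Nadia – Yusuf – Grace. So the diameter is 5.

5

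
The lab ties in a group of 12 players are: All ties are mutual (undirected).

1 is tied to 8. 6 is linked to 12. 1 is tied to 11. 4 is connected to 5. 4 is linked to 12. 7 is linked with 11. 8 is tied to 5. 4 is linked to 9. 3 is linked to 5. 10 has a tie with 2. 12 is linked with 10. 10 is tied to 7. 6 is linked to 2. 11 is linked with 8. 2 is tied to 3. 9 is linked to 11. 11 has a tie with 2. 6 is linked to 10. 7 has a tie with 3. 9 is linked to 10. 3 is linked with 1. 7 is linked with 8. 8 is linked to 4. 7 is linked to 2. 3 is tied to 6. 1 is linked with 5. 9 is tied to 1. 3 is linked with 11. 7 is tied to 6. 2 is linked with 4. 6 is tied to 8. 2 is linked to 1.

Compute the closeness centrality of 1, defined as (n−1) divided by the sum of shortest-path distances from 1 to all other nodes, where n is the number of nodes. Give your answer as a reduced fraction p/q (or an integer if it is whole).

Distances from 1: 2:1, 3:1, 4:2, 5:1, 6:2, 7:2, 8:1, 9:1, 10:2, 11:1, 12:3. Sum = 17.
n = 12, so closeness = 11/17.

11/17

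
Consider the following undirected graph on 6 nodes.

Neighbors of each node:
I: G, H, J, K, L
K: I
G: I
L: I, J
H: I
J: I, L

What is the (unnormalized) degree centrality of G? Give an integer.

G is directly tied to I. That is 1 neighbor, so the degree of G is 1.

1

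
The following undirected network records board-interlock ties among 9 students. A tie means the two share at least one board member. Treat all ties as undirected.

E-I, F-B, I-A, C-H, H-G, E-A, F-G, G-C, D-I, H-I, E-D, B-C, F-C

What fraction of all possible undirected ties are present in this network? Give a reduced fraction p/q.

There are 13 edges and 9 nodes, so the maximum possible is C(9,2) = 36.
Density = 13/36.

13/36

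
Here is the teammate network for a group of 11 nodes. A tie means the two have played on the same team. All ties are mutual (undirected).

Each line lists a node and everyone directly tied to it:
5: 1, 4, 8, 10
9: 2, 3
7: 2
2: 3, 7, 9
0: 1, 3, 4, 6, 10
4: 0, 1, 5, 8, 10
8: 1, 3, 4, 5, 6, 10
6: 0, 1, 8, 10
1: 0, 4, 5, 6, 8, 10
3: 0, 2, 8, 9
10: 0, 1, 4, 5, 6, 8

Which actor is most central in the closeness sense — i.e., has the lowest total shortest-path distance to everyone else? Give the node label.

Farness (sum of distances to all others) for each node — 0:16, 1:18, 2:22, 3:16, 4:19, 5:20, 6:20, 7:31, 8:15, 9:23, 10:18.
The smallest farness is 15, for 8, so 8 has the highest closeness.

8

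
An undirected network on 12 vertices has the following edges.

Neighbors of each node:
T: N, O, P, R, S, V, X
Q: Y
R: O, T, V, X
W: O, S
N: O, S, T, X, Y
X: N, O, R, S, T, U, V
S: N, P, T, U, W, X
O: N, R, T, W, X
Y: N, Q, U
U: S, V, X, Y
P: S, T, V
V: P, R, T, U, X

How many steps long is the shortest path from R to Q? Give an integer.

One shortest route is R – X – N – Y – Q, which uses 4 edges, and at distance 3 from R we only reach {Y}, which does not include Q. So d(R,Q) = 4.

4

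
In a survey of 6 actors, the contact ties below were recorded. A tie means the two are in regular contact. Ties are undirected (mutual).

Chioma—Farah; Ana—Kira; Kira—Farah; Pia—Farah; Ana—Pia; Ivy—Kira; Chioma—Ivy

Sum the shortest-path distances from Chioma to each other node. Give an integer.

Distances from Chioma: Ana:3, Farah:1, Ivy:1, Kira:2, Pia:2.
Sum = 3 + 1 + 1 + 2 + 2 = 9.

9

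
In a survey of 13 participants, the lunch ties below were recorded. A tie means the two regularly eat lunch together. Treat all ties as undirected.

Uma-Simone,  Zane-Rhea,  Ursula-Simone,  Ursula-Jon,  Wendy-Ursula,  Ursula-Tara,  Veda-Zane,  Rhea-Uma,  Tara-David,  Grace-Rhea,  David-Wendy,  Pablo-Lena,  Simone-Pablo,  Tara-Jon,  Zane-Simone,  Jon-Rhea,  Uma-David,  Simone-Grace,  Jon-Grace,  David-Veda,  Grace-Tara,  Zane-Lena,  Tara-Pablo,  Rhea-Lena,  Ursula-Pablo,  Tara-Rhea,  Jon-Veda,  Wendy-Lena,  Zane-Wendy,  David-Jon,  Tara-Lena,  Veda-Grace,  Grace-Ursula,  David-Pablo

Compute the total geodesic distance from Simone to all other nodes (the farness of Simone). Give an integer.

Distances from Simone: David:2, Grace:1, Jon:2, Lena:2, Pablo:1, Rhea:2, Tara:2, Uma:1, Ursula:1, Veda:2, Wendy:2, Zane:1.
Sum = 2 + 1 + 2 + 2 + 1 + 2 + 2 + 1 + 1 + 2 + 2 + 1 = 19.

19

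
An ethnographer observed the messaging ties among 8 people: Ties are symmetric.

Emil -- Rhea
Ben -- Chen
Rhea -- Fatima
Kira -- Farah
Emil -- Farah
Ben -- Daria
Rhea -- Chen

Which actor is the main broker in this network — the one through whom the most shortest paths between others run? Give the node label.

Rhea

Unnormalized betweenness of each node: Ben:6, Chen:10, Daria:0, Emil:10, Farah:6, Fatima:0, Kira:0, Rhea:15.
Rhea has the largest value, 15, making it the main broker — the node through which the most shortest paths run.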